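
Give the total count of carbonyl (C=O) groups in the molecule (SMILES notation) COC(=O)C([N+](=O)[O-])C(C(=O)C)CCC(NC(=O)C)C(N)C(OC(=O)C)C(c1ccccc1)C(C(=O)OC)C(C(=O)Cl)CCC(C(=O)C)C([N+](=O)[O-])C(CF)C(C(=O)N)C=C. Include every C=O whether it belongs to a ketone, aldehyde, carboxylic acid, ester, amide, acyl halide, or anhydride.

CH3OOC: ester, 1 C=O (running total 1).
CH(COCH3): ketone, 1 C=O (running total 2).
CH(NHCOCH3): amide, 1 C=O (running total 3).
CH(OCOCH3): ester, 1 C=O (running total 4).
CH(COOCH3): ester, 1 C=O (running total 5).
CH(COCl): acyl halide, 1 C=O (running total 6).
CH(COCH3): ketone, 1 C=O (running total 7).
CH(CONH2): amide, 1 C=O (running total 8).

8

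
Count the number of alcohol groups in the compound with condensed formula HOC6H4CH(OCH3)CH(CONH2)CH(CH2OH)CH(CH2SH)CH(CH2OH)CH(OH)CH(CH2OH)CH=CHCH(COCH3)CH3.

–OH attached directly to an aromatic ring → phenol (not alcohol); the ring itself is an arene.
pendant –OCH3: C–O–C with sp³ C, no adjacent C=O → ether.
pendant –CONH2: carbonyl C bonded to C and N → amide.
pendant –CH2OH on an sp³ backbone C → alcohol.
pendant –CH2SH → thiol.
pendant –CH2OH on an sp³ backbone C → alcohol.
–OH on an sp³ carbon → alcohol (secondary).
pendant –CH2OH on an sp³ backbone C → alcohol.
C=C double bond → alkene.
pendant –COCH3: carbonyl C bonded to two carbons → ketone.
Alcohol appears at: CH(CH2OH), CH(CH2OH), CH(OH), CH(CH2OH) → 4.

4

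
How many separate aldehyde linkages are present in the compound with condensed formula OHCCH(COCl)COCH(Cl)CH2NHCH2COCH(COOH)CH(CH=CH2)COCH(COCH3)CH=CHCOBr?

1

Taking each segment in turn:
  OHC: terminal –CHO: carbonyl C bonded to H and C → aldehyde.
  CH(COCl): pendant –C(=O)X: carbonyl C bonded to C and halogen → acyl halide.
  CO: –C(=O)– with carbon on both sides → ketone.
  CH(Cl): halogen on an sp³ carbon → alkyl halide.
  CH2NHCH2: C–N–C with sp³ carbons and no adjacent C=O → amine (secondary).
  CO: –C(=O)– with carbon on both sides → ketone.
  CH(COOH): pendant –COOH: carbonyl C bonded to C and –OH → carboxylic acid.
  CH(CH=CH2): pendant –CH=CH2: C=C double bond → alkene.
  CO: –C(=O)– with carbon on both sides → ketone.
  CH(COCH3): pendant –COCH3: carbonyl C bonded to two carbons → ketone.
  CH=CH: C=C double bond → alkene.
  COBr: –C(=O)Br: carbonyl C bonded to C and to a halogen → acyl halide (not alkyl halide).
Aldehyde appears at: OHC → 1.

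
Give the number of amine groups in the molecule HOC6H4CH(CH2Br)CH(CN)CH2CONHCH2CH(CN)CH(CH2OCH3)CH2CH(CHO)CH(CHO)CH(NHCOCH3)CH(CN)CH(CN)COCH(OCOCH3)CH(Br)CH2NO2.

–OH attached directly to an aromatic ring → phenol (not alcohol); the ring itself is an arene.
pendant –CH2X: halogen on sp³ carbon → alkyl halide.
pendant –C≡N: nitrile.
–C(=O)–N– linkage → amide (the N is not an amine).
pendant –C≡N: nitrile.
pendant –CH2OCH3: C–O–C linkage → ether.
pendant –CHO: carbonyl C bonded to C and H → aldehyde.
pendant –CHO: carbonyl C bonded to C and H → aldehyde.
pendant –NHC(=O)CH3: N bonded to a carbonyl → amide (not amine).
pendant –C≡N: nitrile.
pendant –C≡N: nitrile.
–C(=O)– with carbon on both sides → ketone.
pendant –OC(=O)CH3: an acyloxy group → ester.
halogen on an sp³ carbon → alkyl halide.
–NO2 on carbon → nitro group.
No segment is a amine: CH(CN) is nitrile, not amine; CH2CONHCH2 is amide, not amine; CH(CN) is nitrile, not amine. → 0.

0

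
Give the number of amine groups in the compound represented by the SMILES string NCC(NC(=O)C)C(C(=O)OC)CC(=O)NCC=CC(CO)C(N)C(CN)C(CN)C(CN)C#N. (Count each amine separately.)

Working along the chain:
  H2NCH2: –NH2 on an sp³ carbon with no adjacent C=O → amine.
  CH(NHCOCH3): pendant –NHC(=O)CH3: N bonded to a carbonyl → amide (not amine).
  CH(COOCH3): pendant –COOCH3: carbonyl C bonded to C and –OCH3 → ester.
  CH2CONHCH2: –C(=O)–N– linkage → amide (the N is not an amine).
  CH=CH: C=C double bond → alkene.
  CH(CH2OH): pendant –CH2OH on an sp³ backbone C → alcohol.
  CH(NH2): –NH2 on an sp³ carbon with no adjacent C=O → amine.
  CH(CH2NH2): pendant –CH2NH2: N on sp³ C, no adjacent C=O → amine.
  CH(CH2NH2): pendant –CH2NH2: N on sp³ C, no adjacent C=O → amine.
  CH(CH2NH2): pendant –CH2NH2: N on sp³ C, no adjacent C=O → amine.
  CN: –C≡N: carbon triple-bonded to nitrogen → nitrile.
Amine appears at: H2NCH2, CH(NH2), CH(CH2NH2), CH(CH2NH2), CH(CH2NH2) → 5.

5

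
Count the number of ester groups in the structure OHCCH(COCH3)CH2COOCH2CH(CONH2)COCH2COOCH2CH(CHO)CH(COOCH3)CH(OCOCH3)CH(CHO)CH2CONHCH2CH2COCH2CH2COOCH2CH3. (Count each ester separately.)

terminal –CHO: carbonyl C bonded to H and C → aldehyde.
pendant –COCH3: carbonyl C bonded to two carbons → ketone.
–C(=O)–O–C with C on the carbonyl side → ester.
pendant –CONH2: carbonyl C bonded to C and N → amide.
–C(=O)– with carbon on both sides → ketone.
–C(=O)–O–C with C on the carbonyl side → ester.
pendant –CHO: carbonyl C bonded to C and H → aldehyde.
pendant –COOCH3: carbonyl C bonded to C and –OCH3 → ester.
pendant –OC(=O)CH3: an acyloxy group → ester.
pendant –CHO: carbonyl C bonded to C and H → aldehyde.
–C(=O)–N– linkage → amide (the N is not an amine).
–C(=O)– with carbon on both sides → ketone.
–C(=O)OCH2CH3: carbonyl C bonded to C and to –OEt → ester.
Ester appears at: CH2COOCH2, CH2COOCH2, CH(COOCH3), CH(OCOCH3), COOCH2CH3 → 5.

5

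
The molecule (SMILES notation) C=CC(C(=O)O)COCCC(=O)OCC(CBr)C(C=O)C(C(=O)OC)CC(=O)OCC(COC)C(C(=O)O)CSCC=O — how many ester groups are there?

3

Taking each segment in turn:
  CH2=CH: C=C double bond → alkene.
  CH(COOH): pendant –COOH: carbonyl C bonded to C and –OH → carboxylic acid.
  CH2OCH2: C–O–C with sp³ carbons on both sides and no adjacent C=O → ether.
  CH2COOCH2: –C(=O)–O–C with C on the carbonyl side → ester.
  CH(CH2Br): pendant –CH2X: halogen on sp³ carbon → alkyl halide.
  CH(CHO): pendant –CHO: carbonyl C bonded to C and H → aldehyde.
  CH(COOCH3): pendant –COOCH3: carbonyl C bonded to C and –OCH3 → ester.
  CH2COOCH2: –C(=O)–O–C with C on the carbonyl side → ester.
  CH(CH2OCH3): pendant –CH2OCH3: C–O–C linkage → ether.
  CH(COOH): pendant –COOH: carbonyl C bonded to C and –OH → carboxylic acid.
  CH2SCH2: C–S–C linkage → sulfide (thioether).
  CHO: terminal –CHO: carbonyl C bonded to H and C → aldehyde.
Ester appears at: CH2COOCH2, CH(COOCH3), CH2COOCH2 → 3.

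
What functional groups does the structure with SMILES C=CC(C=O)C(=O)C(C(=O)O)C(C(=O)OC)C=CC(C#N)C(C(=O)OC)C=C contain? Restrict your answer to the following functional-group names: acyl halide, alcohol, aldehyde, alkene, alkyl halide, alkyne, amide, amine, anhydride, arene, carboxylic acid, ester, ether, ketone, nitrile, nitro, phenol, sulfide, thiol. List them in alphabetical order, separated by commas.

Taking each segment in turn:
  CH2=CH: C=C double bond → alkene.
  CH(CHO): pendant –CHO: carbonyl C bonded to C and H → aldehyde.
  CO: –C(=O)– with carbon on both sides → ketone.
  CH(COOH): pendant –COOH: carbonyl C bonded to C and –OH → carboxylic acid.
  CH(COOCH3): pendant –COOCH3: carbonyl C bonded to C and –OCH3 → ester.
  CH=CH: C=C double bond → alkene.
  CH(CN): pendant –C≡N: nitrile.
  CH(COOCH3): pendant –COOCH3: carbonyl C bonded to C and –OCH3 → ester.
  CH=CH2: C=C double bond → alkene.

aldehyde, alkene, carboxylic acid, ester, ketone, nitrile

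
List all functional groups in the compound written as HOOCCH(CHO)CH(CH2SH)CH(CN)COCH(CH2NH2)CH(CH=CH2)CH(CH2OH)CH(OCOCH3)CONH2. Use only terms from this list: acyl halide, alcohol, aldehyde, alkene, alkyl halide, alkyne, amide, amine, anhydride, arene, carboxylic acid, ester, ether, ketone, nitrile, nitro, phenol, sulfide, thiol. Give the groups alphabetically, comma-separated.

Taking each segment in turn:
  HOOC: –COOH: carbonyl C bonded to –OH and C → carboxylic acid (the –OH is not a separate alcohol).
  CH(CHO): pendant –CHO: carbonyl C bonded to C and H → aldehyde.
  CH(CH2SH): pendant –CH2SH → thiol.
  CH(CN): pendant –C≡N: nitrile.
  CO: –C(=O)– with carbon on both sides → ketone.
  CH(CH2NH2): pendant –CH2NH2: N on sp³ C, no adjacent C=O → amine.
  CH(CH=CH2): pendant –CH=CH2: C=C double bond → alkene.
  CH(CH2OH): pendant –CH2OH on an sp³ backbone C → alcohol.
  CH(OCOCH3): pendant –OC(=O)CH3: an acyloxy group → ester.
  CONH2: –C(=O)NH2: carbonyl C bonded to C and to N → amide (the N is not a separate amine).

alcohol, aldehyde, alkene, amide, amine, carboxylic acid, ester, ketone, nitrile, thiol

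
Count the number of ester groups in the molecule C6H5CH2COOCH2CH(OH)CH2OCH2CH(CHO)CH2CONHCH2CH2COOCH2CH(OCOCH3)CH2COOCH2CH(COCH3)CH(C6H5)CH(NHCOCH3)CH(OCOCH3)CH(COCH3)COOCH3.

6

Working along the chain:
  C6H5: C6H5– phenyl ring → arene.
  CH2COOCH2: –C(=O)–O–C with C on the carbonyl side → ester.
  CH(OH): –OH on an sp³ carbon → alcohol (secondary).
  CH2OCH2: C–O–C with sp³ carbons on both sides and no adjacent C=O → ether.
  CH(CHO): pendant –CHO: carbonyl C bonded to C and H → aldehyde.
  CH2CONHCH2: –C(=O)–N– linkage → amide (the N is not an amine).
  CH2COOCH2: –C(=O)–O–C with C on the carbonyl side → ester.
  CH(OCOCH3): pendant –OC(=O)CH3: an acyloxy group → ester.
  CH2COOCH2: –C(=O)–O–C with C on the carbonyl side → ester.
  CH(COCH3): pendant –COCH3: carbonyl C bonded to two carbons → ketone.
  CH(C6H5): pendant –C6H5: benzene ring → arene.
  CH(NHCOCH3): pendant –NHC(=O)CH3: N bonded to a carbonyl → amide (not amine).
  CH(OCOCH3): pendant –OC(=O)CH3: an acyloxy group → ester.
  CH(COCH3): pendant –COCH3: carbonyl C bonded to two carbons → ketone.
  COOCH3: –C(=O)OCH3: carbonyl C bonded to C and to –OCH3 → ester (not ketone + ether).
Ester appears at: CH2COOCH2, CH2COOCH2, CH(OCOCH3), CH2COOCH2, CH(OCOCH3), COOCH3 → 6.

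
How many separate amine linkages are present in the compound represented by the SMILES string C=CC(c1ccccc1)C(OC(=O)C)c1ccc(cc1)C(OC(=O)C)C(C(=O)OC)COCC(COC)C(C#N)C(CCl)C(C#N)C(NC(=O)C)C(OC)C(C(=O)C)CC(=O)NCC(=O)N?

C=C double bond → alkene.
pendant –C6H5: benzene ring → arene.
pendant –OC(=O)CH3: an acyloxy group → ester.
para-disubstituted benzene ring → arene.
pendant –OC(=O)CH3: an acyloxy group → ester.
pendant –COOCH3: carbonyl C bonded to C and –OCH3 → ester.
C–O–C with sp³ carbons on both sides and no adjacent C=O → ether.
pendant –CH2OCH3: C–O–C linkage → ether.
pendant –C≡N: nitrile.
pendant –CH2X: halogen on sp³ carbon → alkyl halide.
pendant –C≡N: nitrile.
pendant –NHC(=O)CH3: N bonded to a carbonyl → amide (not amine).
pendant –OCH3: C–O–C with sp³ C, no adjacent C=O → ether.
pendant –COCH3: carbonyl C bonded to two carbons → ketone.
–C(=O)–N– linkage → amide (the N is not an amine).
–C(=O)NH2: carbonyl C bonded to C and to N → amide (the N is not a separate amine).
No segment is a amine: CH(CN) is nitrile, not amine; CH(CN) is nitrile, not amine; CH(NHCOCH3) is amide, not amine. → 0.

0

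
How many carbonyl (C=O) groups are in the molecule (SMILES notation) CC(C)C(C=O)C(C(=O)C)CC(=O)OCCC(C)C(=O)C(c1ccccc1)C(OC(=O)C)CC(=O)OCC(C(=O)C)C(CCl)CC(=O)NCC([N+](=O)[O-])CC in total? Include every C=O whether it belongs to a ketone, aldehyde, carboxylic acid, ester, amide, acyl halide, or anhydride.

8

CH(CHO): aldehyde, 1 C=O (running total 1).
CH(COCH3): ketone, 1 C=O (running total 2).
CH2COOCH2: ester, 1 C=O (running total 3).
CO: ketone, 1 C=O (running total 4).
CH(OCOCH3): ester, 1 C=O (running total 5).
CH2COOCH2: ester, 1 C=O (running total 6).
CH(COCH3): ketone, 1 C=O (running total 7).
CH2CONHCH2: amide, 1 C=O (running total 8).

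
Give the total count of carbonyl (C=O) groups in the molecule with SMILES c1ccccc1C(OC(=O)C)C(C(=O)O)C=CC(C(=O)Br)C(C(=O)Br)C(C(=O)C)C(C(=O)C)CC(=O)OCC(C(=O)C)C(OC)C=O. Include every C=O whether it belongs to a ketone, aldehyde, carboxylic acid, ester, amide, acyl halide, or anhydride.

9

CH(OCOCH3): ester, 1 C=O (running total 1).
CH(COOH): carboxylic acid, 1 C=O (running total 2).
CH(COBr): acyl halide, 1 C=O (running total 3).
CH(COBr): acyl halide, 1 C=O (running total 4).
CH(COCH3): ketone, 1 C=O (running total 5).
CH(COCH3): ketone, 1 C=O (running total 6).
CH2COOCH2: ester, 1 C=O (running total 7).
CH(COCH3): ketone, 1 C=O (running total 8).
CHO: aldehyde, 1 C=O (running total 9).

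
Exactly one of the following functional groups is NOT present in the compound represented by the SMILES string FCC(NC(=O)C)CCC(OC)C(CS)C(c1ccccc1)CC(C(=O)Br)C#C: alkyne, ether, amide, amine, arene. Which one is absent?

alkyne: present (C≡CH — C≡C triple bond → alkyne).
arene: present (CH(C6H5) — pendant –C6H5: benzene ring → arene).
amide: present (CH(NHCOCH3) — pendant –NHC(=O)CH3: N bonded to a carbonyl → amide (not amine)).
ether: present (CH(OCH3) — pendant –OCH3: C–O–C with sp³ C, no adjacent C=O → ether).
amine: absent. In CH(NHCOCH3), the nitrogen is bonded directly to a carbonyl carbon, making it part of an amide, not a free amine.

amine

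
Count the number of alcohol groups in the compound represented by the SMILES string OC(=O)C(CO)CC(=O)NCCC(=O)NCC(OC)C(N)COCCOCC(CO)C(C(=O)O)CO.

3

–COOH: carbonyl C bonded to –OH and C → carboxylic acid (the –OH is not a separate alcohol).
pendant –CH2OH on an sp³ backbone C → alcohol.
–C(=O)–N– linkage → amide (the N is not an amine).
–C(=O)–N– linkage → amide (the N is not an amine).
pendant –OCH3: C–O–C with sp³ C, no adjacent C=O → ether.
–NH2 on an sp³ carbon with no adjacent C=O → amine.
C–O–C with sp³ carbons on both sides and no adjacent C=O → ether.
C–O–C with sp³ carbons on both sides and no adjacent C=O → ether.
pendant –CH2OH on an sp³ backbone C → alcohol.
pendant –COOH: carbonyl C bonded to C and –OH → carboxylic acid.
–OH on an sp³ carbon → alcohol.
Alcohol appears at: CH(CH2OH), CH(CH2OH), CH2OH → 3.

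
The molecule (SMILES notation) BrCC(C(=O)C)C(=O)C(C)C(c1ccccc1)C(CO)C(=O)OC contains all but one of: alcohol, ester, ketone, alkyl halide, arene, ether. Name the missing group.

ether

arene: present (CH(C6H5) — pendant –C6H5: benzene ring → arene).
alcohol: present (CH(CH2OH) — pendant –CH2OH on an sp³ backbone C → alcohol).
alkyl halide: present (BrCH2 — halogen on an sp³ carbon → alkyl halide).
ester: present (COOCH3 — –C(=O)OCH3: carbonyl C bonded to C and to –OCH3 → ester (not ketone + ether)).
ketone: present (CH(COCH3) — pendant –COCH3: carbonyl C bonded to two carbons → ketone).
ether: absent. In COOCH3, the C–O–C oxygen is adjacent to a C=O, so it belongs to an ester, not an ether.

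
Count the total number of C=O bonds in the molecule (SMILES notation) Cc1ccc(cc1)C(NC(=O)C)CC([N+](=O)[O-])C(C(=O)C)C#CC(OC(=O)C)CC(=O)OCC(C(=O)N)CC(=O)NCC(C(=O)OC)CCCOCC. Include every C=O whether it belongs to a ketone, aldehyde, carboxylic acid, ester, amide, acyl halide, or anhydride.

CH(NHCOCH3): amide, 1 C=O (running total 1).
CH(COCH3): ketone, 1 C=O (running total 2).
CH(OCOCH3): ester, 1 C=O (running total 3).
CH2COOCH2: ester, 1 C=O (running total 4).
CH(CONH2): amide, 1 C=O (running total 5).
CH2CONHCH2: amide, 1 C=O (running total 6).
CH(COOCH3): ester, 1 C=O (running total 7).

7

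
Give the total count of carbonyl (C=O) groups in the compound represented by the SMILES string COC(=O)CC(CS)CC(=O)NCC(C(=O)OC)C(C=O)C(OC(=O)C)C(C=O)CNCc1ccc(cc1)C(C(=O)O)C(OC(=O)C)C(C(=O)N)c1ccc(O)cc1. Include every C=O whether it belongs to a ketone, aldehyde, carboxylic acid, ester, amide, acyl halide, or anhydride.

9

CH3OOC: ester, 1 C=O (running total 1).
CH2CONHCH2: amide, 1 C=O (running total 2).
CH(COOCH3): ester, 1 C=O (running total 3).
CH(CHO): aldehyde, 1 C=O (running total 4).
CH(OCOCH3): ester, 1 C=O (running total 5).
CH(CHO): aldehyde, 1 C=O (running total 6).
CH(COOH): carboxylic acid, 1 C=O (running total 7).
CH(OCOCH3): ester, 1 C=O (running total 8).
CH(CONH2): amide, 1 C=O (running total 9).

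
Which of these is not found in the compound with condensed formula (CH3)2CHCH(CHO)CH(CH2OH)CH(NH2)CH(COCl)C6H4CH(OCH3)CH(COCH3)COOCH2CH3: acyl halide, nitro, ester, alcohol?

alcohol: present (CH(CH2OH) — pendant –CH2OH on an sp³ backbone C → alcohol).
acyl halide: present (CH(COCl) — pendant –C(=O)X: carbonyl C bonded to C and halogen → acyl halide).
ester: present (COOCH2CH3 — –C(=O)OCH2CH3: carbonyl C bonded to C and to –OEt → ester).
nitro: no segment matches this pattern.

nitro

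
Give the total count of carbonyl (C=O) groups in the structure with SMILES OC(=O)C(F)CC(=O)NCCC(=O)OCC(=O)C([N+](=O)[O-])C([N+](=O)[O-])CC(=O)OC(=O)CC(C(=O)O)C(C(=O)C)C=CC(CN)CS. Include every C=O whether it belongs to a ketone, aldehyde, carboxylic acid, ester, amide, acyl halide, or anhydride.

HOOC: carboxylic acid, 1 C=O (running total 1).
CH2CONHCH2: amide, 1 C=O (running total 2).
CH2COOCH2: ester, 1 C=O (running total 3).
CO: ketone, 1 C=O (running total 4).
CH2CO-O-COCH2: anhydride, 2 C=O (running total 6).
CH(COOH): carboxylic acid, 1 C=O (running total 7).
CH(COCH3): ketone, 1 C=O (running total 8).

8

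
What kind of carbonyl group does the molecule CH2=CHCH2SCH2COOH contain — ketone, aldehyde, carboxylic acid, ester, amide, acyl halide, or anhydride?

carboxylic acid

The carbonyl is in the COOH segment: –COOH: carbonyl C bonded to –OH and C → carboxylic acid (the –OH is not a separate alcohol).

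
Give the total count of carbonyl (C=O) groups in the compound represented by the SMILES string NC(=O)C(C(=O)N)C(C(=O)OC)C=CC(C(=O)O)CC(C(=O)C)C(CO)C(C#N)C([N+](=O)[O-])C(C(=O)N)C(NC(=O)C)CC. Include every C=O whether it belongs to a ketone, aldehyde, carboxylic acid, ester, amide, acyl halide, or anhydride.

7

H2NCO: amide, 1 C=O (running total 1).
CH(CONH2): amide, 1 C=O (running total 2).
CH(COOCH3): ester, 1 C=O (running total 3).
CH(COOH): carboxylic acid, 1 C=O (running total 4).
CH(COCH3): ketone, 1 C=O (running total 5).
CH(CONH2): amide, 1 C=O (running total 6).
CH(NHCOCH3): amide, 1 C=O (running total 7).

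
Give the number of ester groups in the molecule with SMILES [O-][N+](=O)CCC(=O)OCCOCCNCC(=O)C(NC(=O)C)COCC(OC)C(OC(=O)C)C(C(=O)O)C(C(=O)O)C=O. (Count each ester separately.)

–NO2 on carbon → nitro group.
–C(=O)–O–C with C on the carbonyl side → ester.
C–O–C with sp³ carbons on both sides and no adjacent C=O → ether.
C–N–C with sp³ carbons and no adjacent C=O → amine (secondary).
–C(=O)– with carbon on both sides → ketone.
pendant –NHC(=O)CH3: N bonded to a carbonyl → amide (not amine).
C–O–C with sp³ carbons on both sides and no adjacent C=O → ether.
pendant –OCH3: C–O–C with sp³ C, no adjacent C=O → ether.
pendant –OC(=O)CH3: an acyloxy group → ester.
pendant –COOH: carbonyl C bonded to C and –OH → carboxylic acid.
pendant –COOH: carbonyl C bonded to C and –OH → carboxylic acid.
terminal –CHO: carbonyl C bonded to H and C → aldehyde.
Ester appears at: CH2COOCH2, CH(OCOCH3) → 2.

2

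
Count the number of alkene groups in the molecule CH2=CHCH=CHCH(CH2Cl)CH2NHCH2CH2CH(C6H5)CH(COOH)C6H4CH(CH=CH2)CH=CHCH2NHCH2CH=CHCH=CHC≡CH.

6

Reading the structure from left to right:
  CH2=CH: C=C double bond → alkene.
  CH=CH: C=C double bond → alkene.
  CH(CH2Cl): pendant –CH2X: halogen on sp³ carbon → alkyl halide.
  CH2NHCH2: C–N–C with sp³ carbons and no adjacent C=O → amine (secondary).
  CH(C6H5): pendant –C6H5: benzene ring → arene.
  CH(COOH): pendant –COOH: carbonyl C bonded to C and –OH → carboxylic acid.
  C6H4: para-disubstituted benzene ring → arene.
  CH(CH=CH2): pendant –CH=CH2: C=C double bond → alkene.
  CH=CH: C=C double bond → alkene.
  CH2NHCH2: C–N–C with sp³ carbons and no adjacent C=O → amine (secondary).
  CH=CH: C=C double bond → alkene.
  CH=CH: C=C double bond → alkene.
  C≡CH: C≡C triple bond → alkyne.
Alkene appears at: CH2=CH, CH=CH, CH(CH=CH2), CH=CH, CH=CH, CH=CH → 6.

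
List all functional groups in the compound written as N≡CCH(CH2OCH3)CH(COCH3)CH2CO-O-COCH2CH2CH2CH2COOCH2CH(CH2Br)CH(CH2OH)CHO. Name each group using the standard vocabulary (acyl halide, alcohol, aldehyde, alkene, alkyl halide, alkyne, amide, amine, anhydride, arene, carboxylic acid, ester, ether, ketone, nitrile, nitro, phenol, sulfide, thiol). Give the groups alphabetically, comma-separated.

alcohol, aldehyde, alkyl halide, anhydride, ester, ether, ketone, nitrile

Reading the structure from left to right:
  N≡C: N≡C–: carbon triple-bonded to nitrogen → nitrile.
  CH(CH2OCH3): pendant –CH2OCH3: C–O–C linkage → ether.
  CH(COCH3): pendant –COCH3: carbonyl C bonded to two carbons → ketone.
  CH2CO-O-COCH2: two acyl groups sharing one oxygen, –C(=O)–O–C(=O)– → anhydride.
  CH2COOCH2: –C(=O)–O–C with C on the carbonyl side → ester.
  CH(CH2Br): pendant –CH2X: halogen on sp³ carbon → alkyl halide.
  CH(CH2OH): pendant –CH2OH on an sp³ backbone C → alcohol.
  CHO: terminal –CHO: carbonyl C bonded to H and C → aldehyde.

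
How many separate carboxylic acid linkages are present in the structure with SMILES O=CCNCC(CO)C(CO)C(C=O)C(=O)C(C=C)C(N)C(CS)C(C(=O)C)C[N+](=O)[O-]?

Reading the structure from left to right:
  OHC: terminal –CHO: carbonyl C bonded to H and C → aldehyde.
  CH2NHCH2: C–N–C with sp³ carbons and no adjacent C=O → amine (secondary).
  CH(CH2OH): pendant –CH2OH on an sp³ backbone C → alcohol.
  CH(CH2OH): pendant –CH2OH on an sp³ backbone C → alcohol.
  CH(CHO): pendant –CHO: carbonyl C bonded to C and H → aldehyde.
  CO: –C(=O)– with carbon on both sides → ketone.
  CH(CH=CH2): pendant –CH=CH2: C=C double bond → alkene.
  CH(NH2): –NH2 on an sp³ carbon with no adjacent C=O → amine.
  CH(CH2SH): pendant –CH2SH → thiol.
  CH(COCH3): pendant –COCH3: carbonyl C bonded to two carbons → ketone.
  CH2NO2: –NO2 on carbon → nitro group.
No segment is a carboxylic acid: OHC is aldehyde, not carboxylic acid; CH(CH2OH) is alcohol, not carboxylic acid; CH(CH2OH) is alcohol, not carboxylic acid. → 0.

0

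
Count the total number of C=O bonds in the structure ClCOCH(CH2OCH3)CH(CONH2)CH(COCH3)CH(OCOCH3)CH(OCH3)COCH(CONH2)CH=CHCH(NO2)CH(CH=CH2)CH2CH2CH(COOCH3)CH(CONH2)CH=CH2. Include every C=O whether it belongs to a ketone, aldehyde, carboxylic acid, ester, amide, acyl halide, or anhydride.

ClCO: acyl halide, 1 C=O (running total 1).
CH(CONH2): amide, 1 C=O (running total 2).
CH(COCH3): ketone, 1 C=O (running total 3).
CH(OCOCH3): ester, 1 C=O (running total 4).
CO: ketone, 1 C=O (running total 5).
CH(CONH2): amide, 1 C=O (running total 6).
CH(COOCH3): ester, 1 C=O (running total 7).
CH(CONH2): amide, 1 C=O (running total 8).

8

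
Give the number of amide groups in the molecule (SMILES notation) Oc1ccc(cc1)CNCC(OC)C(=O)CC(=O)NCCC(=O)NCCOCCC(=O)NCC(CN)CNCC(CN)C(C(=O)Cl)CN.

3

Taking each segment in turn:
  HOC6H4: –OH attached directly to an aromatic ring → phenol (not alcohol); the ring itself is an arene.
  CH2NHCH2: C–N–C with sp³ carbons and no adjacent C=O → amine (secondary).
  CH(OCH3): pendant –OCH3: C–O–C with sp³ C, no adjacent C=O → ether.
  CO: –C(=O)– with carbon on both sides → ketone.
  CH2CONHCH2: –C(=O)–N– linkage → amide (the N is not an amine).
  CH2CONHCH2: –C(=O)–N– linkage → amide (the N is not an amine).
  CH2OCH2: C–O–C with sp³ carbons on both sides and no adjacent C=O → ether.
  CH2CONHCH2: –C(=O)–N– linkage → amide (the N is not an amine).
  CH(CH2NH2): pendant –CH2NH2: N on sp³ C, no adjacent C=O → amine.
  CH2NHCH2: C–N–C with sp³ carbons and no adjacent C=O → amine (secondary).
  CH(CH2NH2): pendant –CH2NH2: N on sp³ C, no adjacent C=O → amine.
  CH(COCl): pendant –C(=O)X: carbonyl C bonded to C and halogen → acyl halide.
  CH2NH2: –NH2 on an sp³ carbon with no adjacent C=O → amine.
Amide appears at: CH2CONHCH2, CH2CONHCH2, CH2CONHCH2 → 3.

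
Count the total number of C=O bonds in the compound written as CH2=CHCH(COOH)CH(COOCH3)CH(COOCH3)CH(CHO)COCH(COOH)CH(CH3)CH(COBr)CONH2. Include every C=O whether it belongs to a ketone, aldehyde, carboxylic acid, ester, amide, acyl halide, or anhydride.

8

CH(COOH): carboxylic acid, 1 C=O (running total 1).
CH(COOCH3): ester, 1 C=O (running total 2).
CH(COOCH3): ester, 1 C=O (running total 3).
CH(CHO): aldehyde, 1 C=O (running total 4).
CO: ketone, 1 C=O (running total 5).
CH(COOH): carboxylic acid, 1 C=O (running total 6).
CH(COBr): acyl halide, 1 C=O (running total 7).
CONH2: amide, 1 C=O (running total 8).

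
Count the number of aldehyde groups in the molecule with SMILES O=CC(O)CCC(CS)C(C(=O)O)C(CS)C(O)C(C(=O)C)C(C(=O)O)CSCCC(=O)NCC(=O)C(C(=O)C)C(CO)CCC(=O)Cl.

1

terminal –CHO: carbonyl C bonded to H and C → aldehyde.
–OH on an sp³ carbon → alcohol (secondary).
pendant –CH2SH → thiol.
pendant –COOH: carbonyl C bonded to C and –OH → carboxylic acid.
pendant –CH2SH → thiol.
–OH on an sp³ carbon → alcohol (secondary).
pendant –COCH3: carbonyl C bonded to two carbons → ketone.
pendant –COOH: carbonyl C bonded to C and –OH → carboxylic acid.
C–S–C linkage → sulfide (thioether).
–C(=O)–N– linkage → amide (the N is not an amine).
–C(=O)– with carbon on both sides → ketone.
pendant –COCH3: carbonyl C bonded to two carbons → ketone.
pendant –CH2OH on an sp³ backbone C → alcohol.
–C(=O)Cl: carbonyl C bonded to C and to a halogen → acyl halide (not alkyl halide).
Aldehyde appears at: OHC → 1.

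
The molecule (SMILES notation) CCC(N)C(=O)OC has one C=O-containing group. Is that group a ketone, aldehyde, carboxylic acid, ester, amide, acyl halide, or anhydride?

The carbonyl is in the COOCH3 segment: –C(=O)OCH3: carbonyl C bonded to C and to –OCH3 → ester (not ketone + ether).

ester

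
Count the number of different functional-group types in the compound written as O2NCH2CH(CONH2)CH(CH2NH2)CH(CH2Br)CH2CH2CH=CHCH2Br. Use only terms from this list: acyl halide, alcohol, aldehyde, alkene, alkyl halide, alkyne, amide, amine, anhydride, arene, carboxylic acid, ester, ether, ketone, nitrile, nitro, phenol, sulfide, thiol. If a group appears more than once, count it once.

5

Taking each segment in turn:
  O2NCH2: –NO2 on carbon → nitro group.
  CH(CONH2): pendant –CONH2: carbonyl C bonded to C and N → amide.
  CH(CH2NH2): pendant –CH2NH2: N on sp³ C, no adjacent C=O → amine.
  CH(CH2Br): pendant –CH2X: halogen on sp³ carbon → alkyl halide.
  CH=CH: C=C double bond → alkene.
  CH2Br: halogen on an sp³ carbon → alkyl halide.
Distinct types present: alkene, alkyl halide, amide, amine, nitro.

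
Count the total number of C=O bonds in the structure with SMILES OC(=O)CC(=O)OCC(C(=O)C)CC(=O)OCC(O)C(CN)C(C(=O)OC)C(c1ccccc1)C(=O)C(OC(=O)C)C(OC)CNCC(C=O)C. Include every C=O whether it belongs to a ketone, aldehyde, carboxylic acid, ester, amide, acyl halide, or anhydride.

8

HOOC: carboxylic acid, 1 C=O (running total 1).
CH2COOCH2: ester, 1 C=O (running total 2).
CH(COCH3): ketone, 1 C=O (running total 3).
CH2COOCH2: ester, 1 C=O (running total 4).
CH(COOCH3): ester, 1 C=O (running total 5).
CO: ketone, 1 C=O (running total 6).
CH(OCOCH3): ester, 1 C=O (running total 7).
CH(CHO): aldehyde, 1 C=O (running total 8).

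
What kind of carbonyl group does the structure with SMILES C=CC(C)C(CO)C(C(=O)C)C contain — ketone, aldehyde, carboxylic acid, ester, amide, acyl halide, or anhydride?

ketone

The carbonyl is in the CH(COCH3) segment: pendant –COCH3: carbonyl C bonded to two carbons → ketone.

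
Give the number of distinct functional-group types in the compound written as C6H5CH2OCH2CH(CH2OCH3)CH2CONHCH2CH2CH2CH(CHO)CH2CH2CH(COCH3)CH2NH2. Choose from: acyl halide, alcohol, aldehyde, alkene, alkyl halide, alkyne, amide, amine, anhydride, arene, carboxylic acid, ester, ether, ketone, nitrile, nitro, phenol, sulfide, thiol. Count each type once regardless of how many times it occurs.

Reading the structure from left to right:
  C6H5: C6H5– phenyl ring → arene.
  CH2OCH2: C–O–C with sp³ carbons on both sides and no adjacent C=O → ether.
  CH(CH2OCH3): pendant –CH2OCH3: C–O–C linkage → ether.
  CH2CONHCH2: –C(=O)–N– linkage → amide (the N is not an amine).
  CH(CHO): pendant –CHO: carbonyl C bonded to C and H → aldehyde.
  CH(COCH3): pendant –COCH3: carbonyl C bonded to two carbons → ketone.
  CH2NH2: –NH2 on an sp³ carbon with no adjacent C=O → amine.
Distinct types present: aldehyde, amide, amine, arene, ether, ketone.

6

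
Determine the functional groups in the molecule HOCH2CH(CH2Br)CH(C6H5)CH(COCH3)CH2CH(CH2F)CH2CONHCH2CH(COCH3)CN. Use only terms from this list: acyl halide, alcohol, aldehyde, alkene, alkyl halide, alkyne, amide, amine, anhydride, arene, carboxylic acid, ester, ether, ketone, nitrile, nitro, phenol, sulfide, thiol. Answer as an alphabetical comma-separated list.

Reading the structure from left to right:
  HOCH2: HO– on an sp³ carbon → alcohol.
  CH(CH2Br): pendant –CH2X: halogen on sp³ carbon → alkyl halide.
  CH(C6H5): pendant –C6H5: benzene ring → arene.
  CH(COCH3): pendant –COCH3: carbonyl C bonded to two carbons → ketone.
  CH(CH2F): pendant –CH2X: halogen on sp³ carbon → alkyl halide.
  CH2CONHCH2: –C(=O)–N– linkage → amide (the N is not an amine).
  CH(COCH3): pendant –COCH3: carbonyl C bonded to two carbons → ketone.
  CN: –C≡N: carbon triple-bonded to nitrogen → nitrile.

alcohol, alkyl halide, amide, arene, ketone, nitrile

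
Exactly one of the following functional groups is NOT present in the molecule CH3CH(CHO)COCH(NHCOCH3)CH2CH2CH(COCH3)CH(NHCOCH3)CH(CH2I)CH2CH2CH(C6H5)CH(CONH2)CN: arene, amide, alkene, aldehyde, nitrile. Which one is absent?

aldehyde: present (CH(CHO) — pendant –CHO: carbonyl C bonded to C and H → aldehyde).
nitrile: present (CN — –C≡N: carbon triple-bonded to nitrogen → nitrile).
arene: present (CH(C6H5) — pendant –C6H5: benzene ring → arene).
amide: present (CH(NHCOCH3) — pendant –NHC(=O)CH3: N bonded to a carbonyl → amide (not amine)).
alkene: absent. In CH(C6H5), the C=C units are part of an aromatic ring, which is an arene, not an isolated alkene.

alkene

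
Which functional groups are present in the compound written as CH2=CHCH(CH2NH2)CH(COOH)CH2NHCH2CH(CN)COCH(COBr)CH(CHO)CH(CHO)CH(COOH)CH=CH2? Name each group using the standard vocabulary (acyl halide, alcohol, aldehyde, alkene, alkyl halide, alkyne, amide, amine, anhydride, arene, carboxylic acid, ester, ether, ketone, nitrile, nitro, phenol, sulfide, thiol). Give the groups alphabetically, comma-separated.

acyl halide, aldehyde, alkene, amine, carboxylic acid, ketone, nitrile

C=C double bond → alkene.
pendant –CH2NH2: N on sp³ C, no adjacent C=O → amine.
pendant –COOH: carbonyl C bonded to C and –OH → carboxylic acid.
C–N–C with sp³ carbons and no adjacent C=O → amine (secondary).
pendant –C≡N: nitrile.
–C(=O)– with carbon on both sides → ketone.
pendant –C(=O)X: carbonyl C bonded to C and halogen → acyl halide.
pendant –CHO: carbonyl C bonded to C and H → aldehyde.
pendant –CHO: carbonyl C bonded to C and H → aldehyde.
pendant –COOH: carbonyl C bonded to C and –OH → carboxylic acid.
C=C double bond → alkene.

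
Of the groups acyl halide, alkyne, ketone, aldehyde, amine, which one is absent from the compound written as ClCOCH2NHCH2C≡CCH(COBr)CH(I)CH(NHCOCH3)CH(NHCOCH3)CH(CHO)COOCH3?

acyl halide: present (ClCO — –C(=O)Cl: carbonyl C bonded to C and to a halogen → acyl halide (not alkyl halide)).
aldehyde: present (CH(CHO) — pendant –CHO: carbonyl C bonded to C and H → aldehyde).
alkyne: present (C≡C — C≡C triple bond → alkyne).
amine: present (CH2NHCH2 — C–N–C with sp³ carbons and no adjacent C=O → amine (secondary)).
ketone: absent. In COOCH3, the C=O is bonded to an –O–C group, which defines an ester, not a ketone. In CH(NHCOCH3), the C=O is bonded to nitrogen, which defines an amide, not a ketone. In CH(CHO), the carbonyl carbon carries an H, so it is an aldehyde, not a ketone. In each of ClCO and CH(COBr), the C=O is bonded to a halogen, which defines an acyl halide, not a ketone.

ketone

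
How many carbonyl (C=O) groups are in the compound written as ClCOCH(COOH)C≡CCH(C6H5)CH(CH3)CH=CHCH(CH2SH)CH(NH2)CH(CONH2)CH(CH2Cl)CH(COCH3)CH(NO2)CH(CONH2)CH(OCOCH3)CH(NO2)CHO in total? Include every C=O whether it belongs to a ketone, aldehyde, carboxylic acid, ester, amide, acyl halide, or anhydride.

7

ClCO: acyl halide, 1 C=O (running total 1).
CH(COOH): carboxylic acid, 1 C=O (running total 2).
CH(CONH2): amide, 1 C=O (running total 3).
CH(COCH3): ketone, 1 C=O (running total 4).
CH(CONH2): amide, 1 C=O (running total 5).
CH(OCOCH3): ester, 1 C=O (running total 6).
CHO: aldehyde, 1 C=O (running total 7).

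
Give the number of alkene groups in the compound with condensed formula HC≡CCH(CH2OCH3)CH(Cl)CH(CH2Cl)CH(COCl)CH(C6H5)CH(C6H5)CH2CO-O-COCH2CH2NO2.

C≡C triple bond → alkyne.
pendant –CH2OCH3: C–O–C linkage → ether.
halogen on an sp³ carbon → alkyl halide.
pendant –CH2X: halogen on sp³ carbon → alkyl halide.
pendant –C(=O)X: carbonyl C bonded to C and halogen → acyl halide.
pendant –C6H5: benzene ring → arene.
pendant –C6H5: benzene ring → arene.
two acyl groups sharing one oxygen, –C(=O)–O–C(=O)– → anhydride.
–NO2 on carbon → nitro group.
No segment is a alkene: HC≡C is alkyne, not alkene; CH(C6H5) is arene, not alkene; CH(C6H5) is arene, not alkene. → 0.

0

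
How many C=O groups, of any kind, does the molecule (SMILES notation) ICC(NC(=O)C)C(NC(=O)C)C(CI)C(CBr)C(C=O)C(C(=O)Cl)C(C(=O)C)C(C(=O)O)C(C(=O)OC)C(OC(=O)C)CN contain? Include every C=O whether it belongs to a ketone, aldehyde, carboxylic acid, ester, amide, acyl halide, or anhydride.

CH(NHCOCH3): amide, 1 C=O (running total 1).
CH(NHCOCH3): amide, 1 C=O (running total 2).
CH(CHO): aldehyde, 1 C=O (running total 3).
CH(COCl): acyl halide, 1 C=O (running total 4).
CH(COCH3): ketone, 1 C=O (running total 5).
CH(COOH): carboxylic acid, 1 C=O (running total 6).
CH(COOCH3): ester, 1 C=O (running total 7).
CH(OCOCH3): ester, 1 C=O (running total 8).

8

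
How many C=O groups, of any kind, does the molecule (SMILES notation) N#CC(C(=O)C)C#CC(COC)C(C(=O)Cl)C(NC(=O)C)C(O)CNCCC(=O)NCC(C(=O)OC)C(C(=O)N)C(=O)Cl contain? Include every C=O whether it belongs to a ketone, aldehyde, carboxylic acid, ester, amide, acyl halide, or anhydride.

CH(COCH3): ketone, 1 C=O (running total 1).
CH(COCl): acyl halide, 1 C=O (running total 2).
CH(NHCOCH3): amide, 1 C=O (running total 3).
CH2CONHCH2: amide, 1 C=O (running total 4).
CH(COOCH3): ester, 1 C=O (running total 5).
CH(CONH2): amide, 1 C=O (running total 6).
COCl: acyl halide, 1 C=O (running total 7).

7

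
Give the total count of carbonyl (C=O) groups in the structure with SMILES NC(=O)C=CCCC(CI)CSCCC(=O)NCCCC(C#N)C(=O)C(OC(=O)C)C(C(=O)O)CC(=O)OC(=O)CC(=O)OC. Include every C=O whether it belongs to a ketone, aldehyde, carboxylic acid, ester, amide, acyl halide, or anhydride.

8

H2NCO: amide, 1 C=O (running total 1).
CH2CONHCH2: amide, 1 C=O (running total 2).
CO: ketone, 1 C=O (running total 3).
CH(OCOCH3): ester, 1 C=O (running total 4).
CH(COOH): carboxylic acid, 1 C=O (running total 5).
CH2CO-O-COCH2: anhydride, 2 C=O (running total 7).
COOCH3: ester, 1 C=O (running total 8).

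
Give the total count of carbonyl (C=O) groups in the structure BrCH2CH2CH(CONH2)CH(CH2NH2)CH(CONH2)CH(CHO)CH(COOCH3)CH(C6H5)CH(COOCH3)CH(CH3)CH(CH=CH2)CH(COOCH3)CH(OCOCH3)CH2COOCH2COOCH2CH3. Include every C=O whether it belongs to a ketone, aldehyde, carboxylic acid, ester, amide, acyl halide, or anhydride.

CH(CONH2): amide, 1 C=O (running total 1).
CH(CONH2): amide, 1 C=O (running total 2).
CH(CHO): aldehyde, 1 C=O (running total 3).
CH(COOCH3): ester, 1 C=O (running total 4).
CH(COOCH3): ester, 1 C=O (running total 5).
CH(COOCH3): ester, 1 C=O (running total 6).
CH(OCOCH3): ester, 1 C=O (running total 7).
CH2COOCH2: ester, 1 C=O (running total 8).
COOCH2CH3: ester, 1 C=O (running total 9).

9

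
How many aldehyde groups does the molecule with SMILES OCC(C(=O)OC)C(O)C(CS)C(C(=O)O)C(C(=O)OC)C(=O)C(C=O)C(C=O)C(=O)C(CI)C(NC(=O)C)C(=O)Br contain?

HO– on an sp³ carbon → alcohol.
pendant –COOCH3: carbonyl C bonded to C and –OCH3 → ester.
–OH on an sp³ carbon → alcohol (secondary).
pendant –CH2SH → thiol.
pendant –COOH: carbonyl C bonded to C and –OH → carboxylic acid.
pendant –COOCH3: carbonyl C bonded to C and –OCH3 → ester.
–C(=O)– with carbon on both sides → ketone.
pendant –CHO: carbonyl C bonded to C and H → aldehyde.
pendant –CHO: carbonyl C bonded to C and H → aldehyde.
–C(=O)– with carbon on both sides → ketone.
pendant –CH2X: halogen on sp³ carbon → alkyl halide.
pendant –NHC(=O)CH3: N bonded to a carbonyl → amide (not amine).
–C(=O)Br: carbonyl C bonded to C and to a halogen → acyl halide (not alkyl halide).
Aldehyde appears at: CH(CHO), CH(CHO) → 2.

2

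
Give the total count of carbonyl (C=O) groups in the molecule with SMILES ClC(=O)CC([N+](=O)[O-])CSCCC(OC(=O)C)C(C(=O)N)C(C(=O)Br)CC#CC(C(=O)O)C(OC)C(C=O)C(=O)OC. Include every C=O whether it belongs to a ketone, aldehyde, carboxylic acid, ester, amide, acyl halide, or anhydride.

ClCO: acyl halide, 1 C=O (running total 1).
CH(OCOCH3): ester, 1 C=O (running total 2).
CH(CONH2): amide, 1 C=O (running total 3).
CH(COBr): acyl halide, 1 C=O (running total 4).
CH(COOH): carboxylic acid, 1 C=O (running total 5).
CH(CHO): aldehyde, 1 C=O (running total 6).
COOCH3: ester, 1 C=O (running total 7).

7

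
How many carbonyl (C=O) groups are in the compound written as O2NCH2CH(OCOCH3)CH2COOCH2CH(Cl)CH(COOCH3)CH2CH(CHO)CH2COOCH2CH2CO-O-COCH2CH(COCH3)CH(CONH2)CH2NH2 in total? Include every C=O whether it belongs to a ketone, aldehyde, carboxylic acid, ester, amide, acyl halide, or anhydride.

9

CH(OCOCH3): ester, 1 C=O (running total 1).
CH2COOCH2: ester, 1 C=O (running total 2).
CH(COOCH3): ester, 1 C=O (running total 3).
CH(CHO): aldehyde, 1 C=O (running total 4).
CH2COOCH2: ester, 1 C=O (running total 5).
CH2CO-O-COCH2: anhydride, 2 C=O (running total 7).
CH(COCH3): ketone, 1 C=O (running total 8).
CH(CONH2): amide, 1 C=O (running total 9).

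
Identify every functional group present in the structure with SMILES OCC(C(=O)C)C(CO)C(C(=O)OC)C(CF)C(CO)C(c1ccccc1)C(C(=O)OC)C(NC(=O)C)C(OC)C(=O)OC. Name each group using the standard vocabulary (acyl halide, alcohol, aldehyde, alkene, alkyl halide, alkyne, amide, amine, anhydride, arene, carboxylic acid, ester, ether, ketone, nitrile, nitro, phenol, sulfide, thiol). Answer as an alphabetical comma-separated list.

Reading the structure from left to right:
  HOCH2: HO– on an sp³ carbon → alcohol.
  CH(COCH3): pendant –COCH3: carbonyl C bonded to two carbons → ketone.
  CH(CH2OH): pendant –CH2OH on an sp³ backbone C → alcohol.
  CH(COOCH3): pendant –COOCH3: carbonyl C bonded to C and –OCH3 → ester.
  CH(CH2F): pendant –CH2X: halogen on sp³ carbon → alkyl halide.
  CH(CH2OH): pendant –CH2OH on an sp³ backbone C → alcohol.
  CH(C6H5): pendant –C6H5: benzene ring → arene.
  CH(COOCH3): pendant –COOCH3: carbonyl C bonded to C and –OCH3 → ester.
  CH(NHCOCH3): pendant –NHC(=O)CH3: N bonded to a carbonyl → amide (not amine).
  CH(OCH3): pendant –OCH3: C–O–C with sp³ C, no adjacent C=O → ether.
  COOCH3: –C(=O)OCH3: carbonyl C bonded to C and to –OCH3 → ester (not ketone + ether).

alcohol, alkyl halide, amide, arene, ester, ether, ketone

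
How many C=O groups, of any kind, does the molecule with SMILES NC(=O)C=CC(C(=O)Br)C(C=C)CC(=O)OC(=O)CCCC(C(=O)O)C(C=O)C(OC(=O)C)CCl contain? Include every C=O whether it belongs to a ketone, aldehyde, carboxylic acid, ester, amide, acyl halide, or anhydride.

7

H2NCO: amide, 1 C=O (running total 1).
CH(COBr): acyl halide, 1 C=O (running total 2).
CH2CO-O-COCH2: anhydride, 2 C=O (running total 4).
CH(COOH): carboxylic acid, 1 C=O (running total 5).
CH(CHO): aldehyde, 1 C=O (running total 6).
CH(OCOCH3): ester, 1 C=O (running total 7).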